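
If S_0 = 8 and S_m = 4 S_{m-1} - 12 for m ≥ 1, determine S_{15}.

4294967300

The fixed point is -12/(1 - 4) = 4, so S_m - 4 = 4(S_{m-1} - 4).
Hence S_m = 4·4^m + 4.
S_{15} = 4·4^{15} + 4 = 4·1073741824 + 4 = 4294967300.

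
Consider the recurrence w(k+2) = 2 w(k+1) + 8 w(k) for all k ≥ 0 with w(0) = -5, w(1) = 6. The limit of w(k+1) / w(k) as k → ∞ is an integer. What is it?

The characteristic equation is r^2 - 2r - 8 = 0, which factors as (r - 4)(r + 2) = 0.
So the roots are 4 and -2. Since |4| > |-2| and the coefficient of 4^k is non-zero, the ratio tends to 4.

4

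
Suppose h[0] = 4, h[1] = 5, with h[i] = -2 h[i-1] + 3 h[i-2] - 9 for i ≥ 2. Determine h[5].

h[2] = -2*5 + 3*4 - 9 = -7
h[3] = -2*(-7) + 3*5 - 9 = 20
h[4] = -2*20 + 3*(-7) - 9 = -70
h[5] = -2*(-70) + 3*20 - 9 = 191

191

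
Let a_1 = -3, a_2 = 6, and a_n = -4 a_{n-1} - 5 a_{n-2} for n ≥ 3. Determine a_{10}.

a_3 = -4·6 - 5·(-3) = -9
a_4 = -4·(-9) - 5·6 = 6
a_5 = -4·6 - 5·(-9) = 21
a_6 = -4·21 - 5·6 = -114
a_7 = -4·(-114) - 5·21 = 351
a_8 = -4·351 - 5·(-114) = -834
a_9 = -4·(-834) - 5·351 = 1581
a_{10} = -4·1581 - 5·(-834) = -2154

-2154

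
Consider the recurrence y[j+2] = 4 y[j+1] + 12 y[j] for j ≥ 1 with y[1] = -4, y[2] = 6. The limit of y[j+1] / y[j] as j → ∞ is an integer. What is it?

6

The characteristic equation is r^2 - 4r - 12 = 0, which factors as (r - 6)(r + 2) = 0.
So the roots are 6 and -2. Since |6| > |-2| and the coefficient of 6^j is non-zero, the ratio tends to 6.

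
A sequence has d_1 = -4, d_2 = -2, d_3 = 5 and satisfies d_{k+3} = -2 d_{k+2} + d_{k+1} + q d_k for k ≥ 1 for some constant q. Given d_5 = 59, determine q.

5

d_4 = -12 - 4q
d_5 = 29 + 6q
So 29 + 6q = 59, giving q = 5.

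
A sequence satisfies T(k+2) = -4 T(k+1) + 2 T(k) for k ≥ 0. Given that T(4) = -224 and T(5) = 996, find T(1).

Rearranging, T(k-2) = (T(k) + 4 T(k-1)) / 2.
T(3) = (996 + 4·(-224)) / 2 = 100/2 = 50
T(2) = (-224 + 4·50) / 2 = -24/2 = -12
T(1) = (50 + 4·(-12)) / 2 = 2/2 = 1

1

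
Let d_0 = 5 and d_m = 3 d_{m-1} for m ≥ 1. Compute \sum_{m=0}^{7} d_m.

16400

d_1 = 3·5 = 15
d_2 = 3·15 = 45
d_3 = 3·45 = 135
d_4 = 3·135 = 405
d_5 = 3·405 = 1215
d_6 = 3·1215 = 3645
d_7 = 3·3645 = 10935
Sum = 5 + 15 + 45 + 135 + 405 + 1215 + 3645 + 10935 = 16400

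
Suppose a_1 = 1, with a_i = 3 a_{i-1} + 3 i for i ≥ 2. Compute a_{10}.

93477

a_2 = 3·1 + 6 = 9
a_3 = 3·9 + 9 = 36
a_4 = 3·36 + 12 = 120
a_5 = 3·120 + 15 = 375
a_6 = 3·375 + 18 = 1143
a_7 = 3·1143 + 21 = 3450
a_8 = 3·3450 + 24 = 10374
a_9 = 3·10374 + 27 = 31149
a_{10} = 3·31149 + 30 = 93477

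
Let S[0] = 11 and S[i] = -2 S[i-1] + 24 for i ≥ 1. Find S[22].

The fixed point is 24/(1 + 2) = 8, so S[i] - 8 = -2(S[i-1] - 8).
Hence S[i] = 3·(-2)^i + 8.
S[22] = 3·(-2)^{22} + 8 = 3·4194304 + 8 = 12582920.

12582920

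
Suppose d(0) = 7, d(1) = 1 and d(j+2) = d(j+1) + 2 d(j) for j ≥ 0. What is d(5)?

81

d(2) = 1 + 2*7 = 15
d(3) = 15 + 2*1 = 17
d(4) = 17 + 2*15 = 47
d(5) = 47 + 2*17 = 81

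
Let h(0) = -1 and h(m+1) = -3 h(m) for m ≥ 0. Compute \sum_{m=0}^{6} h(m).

-547

h(1) = -3(-1) = 3
h(2) = -3(3) = -9
h(3) = -3(-9) = 27
h(4) = -3(27) = -81
h(5) = -3(-81) = 243
h(6) = -3(243) = -729
Sum = (-1) + 3 + (-9) + 27 + (-81) + 243 + (-729) = -547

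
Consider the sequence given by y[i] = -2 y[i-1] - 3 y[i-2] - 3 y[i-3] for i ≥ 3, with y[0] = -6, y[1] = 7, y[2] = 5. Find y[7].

-64

y[3] = -2*5 - 3*7 - 3*(-6) = -13
y[4] = -2*(-13) - 3*5 - 3*7 = -10
y[5] = -2*(-10) - 3*(-13) - 3*5 = 44
y[6] = -2*44 - 3*(-10) - 3*(-13) = -19
y[7] = -2*(-19) - 3*44 - 3*(-10) = -64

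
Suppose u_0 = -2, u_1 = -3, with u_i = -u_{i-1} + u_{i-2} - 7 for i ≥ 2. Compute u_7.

5

u_2 = -(-3) + (-2) - 7 = -6
u_3 = -(-6) + (-3) - 7 = -4
u_4 = -(-4) + (-6) - 7 = -9
u_5 = -(-9) + (-4) - 7 = -2
u_6 = -(-2) + (-9) - 7 = -14
u_7 = -(-14) + (-2) - 7 = 5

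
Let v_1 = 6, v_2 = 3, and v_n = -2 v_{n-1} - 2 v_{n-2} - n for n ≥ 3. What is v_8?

-134

v_3 = -2(3) - 2(6) - 3 = -21
v_4 = -2(-21) - 2(3) - 4 = 32
v_5 = -2(32) - 2(-21) - 5 = -27
v_6 = -2(-27) - 2(32) - 6 = -16
v_7 = -2(-16) - 2(-27) - 7 = 79
v_8 = -2(79) - 2(-16) - 8 = -134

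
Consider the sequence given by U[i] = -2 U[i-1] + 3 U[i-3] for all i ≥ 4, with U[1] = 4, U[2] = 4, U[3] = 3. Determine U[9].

27

U[4] = -2(3) + 3(4) = 6
U[5] = -2(6) + 3(4) = 0
U[6] = -2(0) + 3(3) = 9
U[7] = -2(9) + 3(6) = 0
U[8] = -2(0) + 3(0) = 0
U[9] = -2(0) + 3(9) = 27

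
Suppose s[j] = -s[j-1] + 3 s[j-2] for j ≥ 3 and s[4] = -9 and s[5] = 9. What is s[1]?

-1

Rearranging, s[j-2] = (s[j] + s[j-1]) / 3.
s[3] = (9 + (-9)) / 3 = 0/3 = 0
s[2] = (-9 + 0) / 3 = -9/3 = -3
s[1] = (0 + (-3)) / 3 = -3/3 = -1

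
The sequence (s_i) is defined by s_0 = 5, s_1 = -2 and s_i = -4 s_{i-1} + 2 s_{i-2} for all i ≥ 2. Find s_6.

s_2 = -4·(-2) + 2·5 = 18
s_3 = -4·18 + 2·(-2) = -76
s_4 = -4·(-76) + 2·18 = 340
s_5 = -4·340 + 2·(-76) = -1512
s_6 = -4·(-1512) + 2·340 = 6728

6728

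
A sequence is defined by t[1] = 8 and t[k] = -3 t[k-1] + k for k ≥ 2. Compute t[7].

5515

t[2] = -3*8 + 2 = -22
t[3] = -3*(-22) + 3 = 69
t[4] = -3*69 + 4 = -203
t[5] = -3*(-203) + 5 = 614
t[6] = -3*614 + 6 = -1836
t[7] = -3*(-1836) + 7 = 5515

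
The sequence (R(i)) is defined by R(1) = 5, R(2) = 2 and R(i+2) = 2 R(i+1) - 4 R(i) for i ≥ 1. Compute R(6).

R(3) = 2(2) - 4(5) = -16
R(4) = 2(-16) - 4(2) = -40
R(5) = 2(-40) - 4(-16) = -16
R(6) = 2(-16) - 4(-40) = 128

128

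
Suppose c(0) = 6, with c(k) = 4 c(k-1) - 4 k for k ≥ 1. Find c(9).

1106844

c(1) = 4(6) - 4 = 20
c(2) = 4(20) - 8 = 72
c(3) = 4(72) - 12 = 276
c(4) = 4(276) - 16 = 1088
c(5) = 4(1088) - 20 = 4332
c(6) = 4(4332) - 24 = 17304
c(7) = 4(17304) - 28 = 69188
c(8) = 4(69188) - 32 = 276720
c(9) = 4(276720) - 36 = 1106844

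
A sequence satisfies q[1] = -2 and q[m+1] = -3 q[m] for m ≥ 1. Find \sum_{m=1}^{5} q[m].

-122

q[2] = -3*(-2) = 6
q[3] = -3*6 = -18
q[4] = -3*(-18) = 54
q[5] = -3*54 = -162
Sum = (-2) + 6 + (-18) + 54 + (-162) = -122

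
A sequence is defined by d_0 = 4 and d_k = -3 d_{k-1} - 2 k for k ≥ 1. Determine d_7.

-9572

d_1 = -3·4 - 2 = -14
d_2 = -3·(-14) - 4 = 38
d_3 = -3·38 - 6 = -120
d_4 = -3·(-120) - 8 = 352
d_5 = -3·352 - 10 = -1066
d_6 = -3·(-1066) - 12 = 3186
d_7 = -3·3186 - 14 = -9572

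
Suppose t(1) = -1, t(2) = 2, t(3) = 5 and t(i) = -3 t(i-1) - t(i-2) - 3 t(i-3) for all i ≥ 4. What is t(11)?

23621

t(4) = -3(5) - 2 - 3(-1) = -14
t(5) = -3(-14) - 5 - 3(2) = 31
t(6) = -3(31) - (-14) - 3(5) = -94
t(7) = -3(-94) - 31 - 3(-14) = 293
t(8) = -3(293) - (-94) - 3(31) = -878
t(9) = -3(-878) - 293 - 3(-94) = 2623
t(10) = -3(2623) - (-878) - 3(293) = -7870
t(11) = -3(-7870) - 2623 - 3(-878) = 23621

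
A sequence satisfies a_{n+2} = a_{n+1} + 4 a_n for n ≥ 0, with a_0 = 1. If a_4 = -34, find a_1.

-6

Let a_1 = y.
a_2 = 4 + y
a_3 = 4 + 5y
a_4 = 20 + 9y
So 20 + 9y = -34, giving y = -6.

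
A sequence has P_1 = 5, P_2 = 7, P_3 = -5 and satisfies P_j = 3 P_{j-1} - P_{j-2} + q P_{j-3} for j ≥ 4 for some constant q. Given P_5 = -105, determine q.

-2

P_4 = -22 + 5q
P_5 = -61 + 22q
So -61 + 22q = -105, giving q = -2.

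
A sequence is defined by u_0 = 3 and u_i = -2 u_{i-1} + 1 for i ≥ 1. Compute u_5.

u_1 = -2*3 + 1 = -5
u_2 = -2*(-5) + 1 = 11
u_3 = -2*11 + 1 = -21
u_4 = -2*(-21) + 1 = 43
u_5 = -2*43 + 1 = -85

-85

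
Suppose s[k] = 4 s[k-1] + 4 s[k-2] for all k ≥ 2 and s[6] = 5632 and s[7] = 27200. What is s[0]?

-3

Rearranging, s[k-2] = (s[k] - 4 s[k-1]) / 4.
s[5] = (27200 - 4(5632)) / 4 = 4672/4 = 1168
s[4] = (5632 - 4(1168)) / 4 = 960/4 = 240
s[3] = (1168 - 4(240)) / 4 = 208/4 = 52
s[2] = (240 - 4(52)) / 4 = 32/4 = 8
s[1] = (52 - 4(8)) / 4 = 20/4 = 5
s[0] = (8 - 4(5)) / 4 = -12/4 = -3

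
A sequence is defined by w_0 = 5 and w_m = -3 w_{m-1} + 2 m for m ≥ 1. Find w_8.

30349

w_1 = -3(5) + 2 = -13
w_2 = -3(-13) + 4 = 43
w_3 = -3(43) + 6 = -123
w_4 = -3(-123) + 8 = 377
w_5 = -3(377) + 10 = -1121
w_6 = -3(-1121) + 12 = 3375
w_7 = -3(3375) + 14 = -10111
w_8 = -3(-10111) + 16 = 30349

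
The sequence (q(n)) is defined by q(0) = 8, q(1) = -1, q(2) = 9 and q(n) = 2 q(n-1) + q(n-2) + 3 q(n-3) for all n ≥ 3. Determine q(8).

5243

q(3) = 2·9 + (-1) + 3·8 = 41
q(4) = 2·41 + 9 + 3·(-1) = 88
q(5) = 2·88 + 41 + 3·9 = 244
q(6) = 2·244 + 88 + 3·41 = 699
q(7) = 2·699 + 244 + 3·88 = 1906
q(8) = 2·1906 + 699 + 3·244 = 5243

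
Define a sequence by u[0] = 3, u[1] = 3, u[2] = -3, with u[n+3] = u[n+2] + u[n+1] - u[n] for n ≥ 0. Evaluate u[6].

-15

u[3] = (-3) + 3 - 3 = -3
u[4] = (-3) + (-3) - 3 = -9
u[5] = (-9) + (-3) - (-3) = -9
u[6] = (-9) + (-9) - (-3) = -15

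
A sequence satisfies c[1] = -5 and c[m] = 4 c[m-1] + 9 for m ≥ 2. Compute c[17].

-8589934595

The fixed point is 9/(1 - 4) = -3, so c[m] + 3 = 4(c[m-1] + 3).
Hence c[m] = -2·4^{m-1} - 3.
c[17] = -2·4^{16} - 3 = -2·4294967296 - 3 = -8589934595.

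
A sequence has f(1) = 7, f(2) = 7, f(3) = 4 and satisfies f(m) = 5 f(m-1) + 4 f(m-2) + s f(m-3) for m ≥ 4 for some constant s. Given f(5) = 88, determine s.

-4

f(4) = 48 + 7s
f(5) = 256 + 42s
So 256 + 42s = 88, giving s = -4.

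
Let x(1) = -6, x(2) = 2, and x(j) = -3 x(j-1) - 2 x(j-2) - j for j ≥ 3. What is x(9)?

786

x(3) = -3(2) - 2(-6) - 3 = 3
x(4) = -3(3) - 2(2) - 4 = -17
x(5) = -3(-17) - 2(3) - 5 = 40
x(6) = -3(40) - 2(-17) - 6 = -92
x(7) = -3(-92) - 2(40) - 7 = 189
x(8) = -3(189) - 2(-92) - 8 = -391
x(9) = -3(-391) - 2(189) - 9 = 786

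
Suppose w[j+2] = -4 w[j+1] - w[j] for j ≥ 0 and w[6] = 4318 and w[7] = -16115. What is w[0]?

-2

Rearranging, w[j-2] = -(w[j] + 4 w[j-1]).
w[5] = -(-16115 + 4*4318) = -1157
w[4] = -(4318 + 4*(-1157)) = 310
w[3] = -(-1157 + 4*310) = -83
w[2] = -(310 + 4*(-83)) = 22
w[1] = -(-83 + 4*22) = -5
w[0] = -(22 + 4*(-5)) = -2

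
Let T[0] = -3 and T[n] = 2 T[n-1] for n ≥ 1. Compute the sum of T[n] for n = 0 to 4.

-93

T[1] = 2*(-3) = -6
T[2] = 2*(-6) = -12
T[3] = 2*(-12) = -24
T[4] = 2*(-24) = -48
Sum = (-3) + (-6) + (-12) + (-24) + (-48) = -93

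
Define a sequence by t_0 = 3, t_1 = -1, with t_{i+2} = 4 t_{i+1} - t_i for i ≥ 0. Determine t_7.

-5251

t_2 = 4·(-1) - 3 = -7
t_3 = 4·(-7) - (-1) = -27
t_4 = 4·(-27) - (-7) = -101
t_5 = 4·(-101) - (-27) = -377
t_6 = 4·(-377) - (-101) = -1407
t_7 = 4·(-1407) - (-377) = -5251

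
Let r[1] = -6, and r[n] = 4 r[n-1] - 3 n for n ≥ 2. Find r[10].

r[2] = 4(-6) - 6 = -30
r[3] = 4(-30) - 9 = -129
r[4] = 4(-129) - 12 = -528
r[5] = 4(-528) - 15 = -2127
r[6] = 4(-2127) - 18 = -8526
r[7] = 4(-8526) - 21 = -34125
r[8] = 4(-34125) - 24 = -136524
r[9] = 4(-136524) - 27 = -546123
r[10] = 4(-546123) - 30 = -2184522

-2184522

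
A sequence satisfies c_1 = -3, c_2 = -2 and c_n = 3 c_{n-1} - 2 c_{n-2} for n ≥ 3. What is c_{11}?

c_3 = 3*(-2) - 2*(-3) = 0
c_4 = 3*0 - 2*(-2) = 4
c_5 = 3*4 - 2*0 = 12
c_6 = 3*12 - 2*4 = 28
c_7 = 3*28 - 2*12 = 60
c_8 = 3*60 - 2*28 = 124
c_9 = 3*124 - 2*60 = 252
c_{10} = 3*252 - 2*124 = 508
c_{11} = 3*508 - 2*252 = 1020

1020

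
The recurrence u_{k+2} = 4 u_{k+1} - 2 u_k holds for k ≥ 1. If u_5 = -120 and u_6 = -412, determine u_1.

Rearranging, u_{k-2} = (u_k - 4 u_{k-1}) / -2.
u_4 = (-412 - 4·(-120)) / -2 = 68/-2 = -34
u_3 = (-120 - 4·(-34)) / -2 = 16/-2 = -8
u_2 = (-34 - 4·(-8)) / -2 = -2/-2 = 1
u_1 = (-8 - 4·1) / -2 = -12/-2 = 6

6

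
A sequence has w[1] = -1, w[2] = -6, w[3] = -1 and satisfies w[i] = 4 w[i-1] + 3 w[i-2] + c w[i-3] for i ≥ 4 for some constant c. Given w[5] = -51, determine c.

-4

w[4] = -22 - c
w[5] = -91 - 10c
So -91 - 10c = -51, giving c = -4.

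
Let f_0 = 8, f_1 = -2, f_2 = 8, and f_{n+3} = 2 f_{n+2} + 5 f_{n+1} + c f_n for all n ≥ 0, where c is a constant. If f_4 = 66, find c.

1

f_3 = 6 + 8c
f_4 = 52 + 14c
So 52 + 14c = 66, giving c = 1.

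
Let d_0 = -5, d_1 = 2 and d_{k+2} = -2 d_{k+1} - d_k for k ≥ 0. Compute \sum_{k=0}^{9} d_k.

-15

d_2 = -2*2 - (-5) = 1
d_3 = -2*1 - 2 = -4
d_4 = -2*(-4) - 1 = 7
d_5 = -2*7 - (-4) = -10
d_6 = -2*(-10) - 7 = 13
d_7 = -2*13 - (-10) = -16
d_8 = -2*(-16) - 13 = 19
d_9 = -2*19 - (-16) = -22
Sum = (-5) + 2 + 1 + (-4) + 7 + (-10) + 13 + (-16) + 19 + (-22) = -15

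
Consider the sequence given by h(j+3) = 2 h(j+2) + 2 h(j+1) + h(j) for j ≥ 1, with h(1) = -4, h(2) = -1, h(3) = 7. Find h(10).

5184

h(4) = 2·7 + 2·(-1) + (-4) = 8
h(5) = 2·8 + 2·7 + (-1) = 29
h(6) = 2·29 + 2·8 + 7 = 81
h(7) = 2·81 + 2·29 + 8 = 228
h(8) = 2·228 + 2·81 + 29 = 647
h(9) = 2·647 + 2·228 + 81 = 1831
h(10) = 2·1831 + 2·647 + 228 = 5184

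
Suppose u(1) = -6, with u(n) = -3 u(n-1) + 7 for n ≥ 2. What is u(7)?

u(2) = -3·(-6) + 7 = 25
u(3) = -3·25 + 7 = -68
u(4) = -3·(-68) + 7 = 211
u(5) = -3·211 + 7 = -626
u(6) = -3·(-626) + 7 = 1885
u(7) = -3·1885 + 7 = -5648

-5648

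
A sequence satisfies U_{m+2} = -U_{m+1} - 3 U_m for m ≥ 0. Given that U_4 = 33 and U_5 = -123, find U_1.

Rearranging, U_{m-2} = (U_m + U_{m-1}) / -3.
U_3 = (-123 + 33) / -3 = -90/-3 = 30
U_2 = (33 + 30) / -3 = 63/-3 = -21
U_1 = (30 + (-21)) / -3 = 9/-3 = -3

-3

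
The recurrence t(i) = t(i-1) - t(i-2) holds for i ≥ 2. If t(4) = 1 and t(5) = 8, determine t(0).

7

Rearranging, t(i-2) = -(t(i) - t(i-1)).
t(3) = -(8 - 1) = -7
t(2) = -(1 - (-7)) = -8
t(1) = -(-7 - (-8)) = -1
t(0) = -(-8 - (-1)) = 7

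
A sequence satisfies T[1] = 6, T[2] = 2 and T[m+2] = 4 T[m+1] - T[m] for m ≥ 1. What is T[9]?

4262

T[3] = 4·2 - 6 = 2
T[4] = 4·2 - 2 = 6
T[5] = 4·6 - 2 = 22
T[6] = 4·22 - 6 = 82
T[7] = 4·82 - 22 = 306
T[8] = 4·306 - 82 = 1142
T[9] = 4·1142 - 306 = 4262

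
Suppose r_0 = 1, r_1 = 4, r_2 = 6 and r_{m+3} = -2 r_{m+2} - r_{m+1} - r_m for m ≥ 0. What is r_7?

r_3 = -2·6 - 4 - 1 = -17
r_4 = -2·(-17) - 6 - 4 = 24
r_5 = -2·24 - (-17) - 6 = -37
r_6 = -2·(-37) - 24 - (-17) = 67
r_7 = -2·67 - (-37) - 24 = -121

-121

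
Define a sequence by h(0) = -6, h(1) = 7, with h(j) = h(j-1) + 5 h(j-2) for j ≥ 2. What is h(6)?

-558

h(2) = 7 + 5·(-6) = -23
h(3) = (-23) + 5·7 = 12
h(4) = 12 + 5·(-23) = -103
h(5) = (-103) + 5·12 = -43
h(6) = (-43) + 5·(-103) = -558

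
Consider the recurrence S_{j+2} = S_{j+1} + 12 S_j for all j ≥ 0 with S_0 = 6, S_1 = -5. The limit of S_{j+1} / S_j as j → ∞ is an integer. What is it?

The characteristic equation is r^2 - r - 12 = 0, which factors as (r - 4)(r + 3) = 0.
So the roots are 4 and -3. Since |4| > |-3| and the coefficient of 4^j is non-zero, the ratio tends to 4.

4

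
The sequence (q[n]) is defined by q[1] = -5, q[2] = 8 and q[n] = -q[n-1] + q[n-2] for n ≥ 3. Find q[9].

-233

q[3] = -8 + (-5) = -13
q[4] = -(-13) + 8 = 21
q[5] = -21 + (-13) = -34
q[6] = -(-34) + 21 = 55
q[7] = -55 + (-34) = -89
q[8] = -(-89) + 55 = 144
q[9] = -144 + (-89) = -233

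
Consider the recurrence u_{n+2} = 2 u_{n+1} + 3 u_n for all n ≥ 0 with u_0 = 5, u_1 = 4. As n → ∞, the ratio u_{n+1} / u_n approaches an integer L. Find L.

3

The characteristic equation is r^2 - 2r - 3 = 0, which factors as (r - 3)(r + 1) = 0.
So the roots are 3 and -1. Since |3| > |-1| and the coefficient of 3^n is non-zero, the ratio tends to 3.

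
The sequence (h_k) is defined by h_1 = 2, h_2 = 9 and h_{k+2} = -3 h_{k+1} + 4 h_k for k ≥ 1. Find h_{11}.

h_3 = -3·9 + 4·2 = -19
h_4 = -3·(-19) + 4·9 = 93
h_5 = -3·93 + 4·(-19) = -355
h_6 = -3·(-355) + 4·93 = 1437
h_7 = -3·1437 + 4·(-355) = -5731
h_8 = -3·(-5731) + 4·1437 = 22941
h_9 = -3·22941 + 4·(-5731) = -91747
h_{10} = -3·(-91747) + 4·22941 = 367005
h_{11} = -3·367005 + 4·(-91747) = -1468003

-1468003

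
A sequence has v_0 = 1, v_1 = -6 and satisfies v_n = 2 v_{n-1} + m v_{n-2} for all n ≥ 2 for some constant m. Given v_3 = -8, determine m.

-4

v_2 = -12 + m
v_3 = -24 - 4m
So -24 - 4m = -8, giving m = -4.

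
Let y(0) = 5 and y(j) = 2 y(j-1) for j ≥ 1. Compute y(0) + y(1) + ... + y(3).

75

y(1) = 2·5 = 10
y(2) = 2·10 = 20
y(3) = 2·20 = 40
Sum = 5 + 10 + 20 + 40 = 75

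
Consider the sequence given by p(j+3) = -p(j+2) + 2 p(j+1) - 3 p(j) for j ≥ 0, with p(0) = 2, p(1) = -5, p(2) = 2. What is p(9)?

p(3) = -2 + 2*(-5) - 3*2 = -18
p(4) = -(-18) + 2*2 - 3*(-5) = 37
p(5) = -37 + 2*(-18) - 3*2 = -79
p(6) = -(-79) + 2*37 - 3*(-18) = 207
p(7) = -207 + 2*(-79) - 3*37 = -476
p(8) = -(-476) + 2*207 - 3*(-79) = 1127
p(9) = -1127 + 2*(-476) - 3*207 = -2700

-2700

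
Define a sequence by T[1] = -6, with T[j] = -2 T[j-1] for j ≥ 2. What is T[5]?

-96

T[2] = -2·(-6) = 12
T[3] = -2·12 = -24
T[4] = -2·(-24) = 48
T[5] = -2·48 = -96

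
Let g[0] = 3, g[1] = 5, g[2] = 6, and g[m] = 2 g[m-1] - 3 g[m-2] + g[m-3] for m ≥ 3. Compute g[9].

g[3] = 2*6 - 3*5 + 3 = 0
g[4] = 2*0 - 3*6 + 5 = -13
g[5] = 2*(-13) - 3*0 + 6 = -20
g[6] = 2*(-20) - 3*(-13) + 0 = -1
g[7] = 2*(-1) - 3*(-20) + (-13) = 45
g[8] = 2*45 - 3*(-1) + (-20) = 73
g[9] = 2*73 - 3*45 + (-1) = 10

10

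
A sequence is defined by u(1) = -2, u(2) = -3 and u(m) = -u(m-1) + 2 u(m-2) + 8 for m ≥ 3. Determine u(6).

u(3) = -(-3) + 2*(-2) + 8 = 7
u(4) = -7 + 2*(-3) + 8 = -5
u(5) = -(-5) + 2*7 + 8 = 27
u(6) = -27 + 2*(-5) + 8 = -29

-29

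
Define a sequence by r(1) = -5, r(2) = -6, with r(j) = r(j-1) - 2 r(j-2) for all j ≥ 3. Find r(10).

72

r(3) = (-6) - 2·(-5) = 4
r(4) = 4 - 2·(-6) = 16
r(5) = 16 - 2·4 = 8
r(6) = 8 - 2·16 = -24
r(7) = (-24) - 2·8 = -40
r(8) = (-40) - 2·(-24) = 8
r(9) = 8 - 2·(-40) = 88
r(10) = 88 - 2·8 = 72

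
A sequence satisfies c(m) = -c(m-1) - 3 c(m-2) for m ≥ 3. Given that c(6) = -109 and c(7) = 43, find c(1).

7

Rearranging, c(m-2) = (c(m) + c(m-1)) / -3.
c(5) = (43 + (-109)) / -3 = -66/-3 = 22
c(4) = (-109 + 22) / -3 = -87/-3 = 29
c(3) = (22 + 29) / -3 = 51/-3 = -17
c(2) = (29 + (-17)) / -3 = 12/-3 = -4
c(1) = (-17 + (-4)) / -3 = -21/-3 = 7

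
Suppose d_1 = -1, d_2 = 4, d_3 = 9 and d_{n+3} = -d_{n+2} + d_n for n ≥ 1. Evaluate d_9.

-24

d_4 = -9 + (-1) = -10
d_5 = -(-10) + 4 = 14
d_6 = -14 + 9 = -5
d_7 = -(-5) + (-10) = -5
d_8 = -(-5) + 14 = 19
d_9 = -19 + (-5) = -24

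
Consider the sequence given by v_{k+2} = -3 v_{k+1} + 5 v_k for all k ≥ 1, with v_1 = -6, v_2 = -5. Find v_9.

v_3 = -3(-5) + 5(-6) = -15
v_4 = -3(-15) + 5(-5) = 20
v_5 = -3(20) + 5(-15) = -135
v_6 = -3(-135) + 5(20) = 505
v_7 = -3(505) + 5(-135) = -2190
v_8 = -3(-2190) + 5(505) = 9095
v_9 = -3(9095) + 5(-2190) = -38235

-38235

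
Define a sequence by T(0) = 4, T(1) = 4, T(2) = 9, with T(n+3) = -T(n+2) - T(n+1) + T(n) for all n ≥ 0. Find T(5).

14

T(3) = -9 - 4 + 4 = -9
T(4) = -(-9) - 9 + 4 = 4
T(5) = -4 - (-9) + 9 = 14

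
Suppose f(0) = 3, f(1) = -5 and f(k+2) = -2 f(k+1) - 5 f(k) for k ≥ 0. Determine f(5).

f(2) = -2(-5) - 5(3) = -5
f(3) = -2(-5) - 5(-5) = 35
f(4) = -2(35) - 5(-5) = -45
f(5) = -2(-45) - 5(35) = -85

-85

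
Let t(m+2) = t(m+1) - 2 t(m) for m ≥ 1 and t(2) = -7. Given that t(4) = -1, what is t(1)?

4

Let t(1) = v.
t(3) = -7 - 2v
t(4) = 7 - 2v
So 7 - 2v = -1, giving v = 4.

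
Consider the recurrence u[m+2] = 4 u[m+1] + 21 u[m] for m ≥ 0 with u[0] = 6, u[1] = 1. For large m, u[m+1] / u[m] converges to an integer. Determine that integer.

The characteristic equation is r^2 - 4r - 21 = 0, which factors as (r - 7)(r + 3) = 0.
So the roots are 7 and -3. Since |7| > |-3| and the coefficient of 7^m is non-zero, the ratio tends to 7.

7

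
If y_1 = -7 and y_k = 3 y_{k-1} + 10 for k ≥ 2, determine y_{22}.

The fixed point is 10/(1 - 3) = -5, so y_k + 5 = 3(y_{k-1} + 5).
Hence y_k = -2·3^{k-1} - 5.
y_{22} = -2·3^{21} - 5 = -2·10460353203 - 5 = -20920706411.

-20920706411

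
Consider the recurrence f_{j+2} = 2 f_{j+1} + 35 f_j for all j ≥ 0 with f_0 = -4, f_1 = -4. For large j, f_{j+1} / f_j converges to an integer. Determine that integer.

7

The characteristic equation is r^2 - 2r - 35 = 0, which factors as (r - 7)(r + 5) = 0.
So the roots are 7 and -5. Since |7| > |-5| and the coefficient of 7^j is non-zero, the ratio tends to 7.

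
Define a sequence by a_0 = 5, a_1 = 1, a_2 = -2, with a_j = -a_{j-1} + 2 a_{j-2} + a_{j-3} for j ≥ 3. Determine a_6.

a_3 = -(-2) + 2*1 + 5 = 9
a_4 = -9 + 2*(-2) + 1 = -12
a_5 = -(-12) + 2*9 + (-2) = 28
a_6 = -28 + 2*(-12) + 9 = -43

-43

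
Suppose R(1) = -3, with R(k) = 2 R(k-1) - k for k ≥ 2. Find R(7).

R(2) = 2(-3) - 2 = -8
R(3) = 2(-8) - 3 = -19
R(4) = 2(-19) - 4 = -42
R(5) = 2(-42) - 5 = -89
R(6) = 2(-89) - 6 = -184
R(7) = 2(-184) - 7 = -375

-375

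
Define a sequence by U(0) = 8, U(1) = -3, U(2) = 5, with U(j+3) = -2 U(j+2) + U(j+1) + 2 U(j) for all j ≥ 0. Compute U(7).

123

U(3) = -2(5) + (-3) + 2(8) = 3
U(4) = -2(3) + 5 + 2(-3) = -7
U(5) = -2(-7) + 3 + 2(5) = 27
U(6) = -2(27) + (-7) + 2(3) = -55
U(7) = -2(-55) + 27 + 2(-7) = 123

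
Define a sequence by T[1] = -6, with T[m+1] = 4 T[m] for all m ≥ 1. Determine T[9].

T[2] = 4*(-6) = -24
T[3] = 4*(-24) = -96
T[4] = 4*(-96) = -384
T[5] = 4*(-384) = -1536
T[6] = 4*(-1536) = -6144
T[7] = 4*(-6144) = -24576
T[8] = 4*(-24576) = -98304
T[9] = 4*(-98304) = -393216

-393216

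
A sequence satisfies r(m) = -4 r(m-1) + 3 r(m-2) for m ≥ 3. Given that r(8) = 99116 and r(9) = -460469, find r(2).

8

Rearranging, r(m-2) = (r(m) + 4 r(m-1)) / 3.
r(7) = (-460469 + 4(99116)) / 3 = -64005/3 = -21335
r(6) = (99116 + 4(-21335)) / 3 = 13776/3 = 4592
r(5) = (-21335 + 4(4592)) / 3 = -2967/3 = -989
r(4) = (4592 + 4(-989)) / 3 = 636/3 = 212
r(3) = (-989 + 4(212)) / 3 = -141/3 = -47
r(2) = (212 + 4(-47)) / 3 = 24/3 = 8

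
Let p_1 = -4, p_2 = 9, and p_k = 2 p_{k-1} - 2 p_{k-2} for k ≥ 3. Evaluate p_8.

p_3 = 2·9 - 2·(-4) = 26
p_4 = 2·26 - 2·9 = 34
p_5 = 2·34 - 2·26 = 16
p_6 = 2·16 - 2·34 = -36
p_7 = 2·(-36) - 2·16 = -104
p_8 = 2·(-104) - 2·(-36) = -136

-136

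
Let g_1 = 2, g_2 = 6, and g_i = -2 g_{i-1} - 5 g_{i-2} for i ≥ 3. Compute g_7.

58

g_3 = -2*6 - 5*2 = -22
g_4 = -2*(-22) - 5*6 = 14
g_5 = -2*14 - 5*(-22) = 82
g_6 = -2*82 - 5*14 = -234
g_7 = -2*(-234) - 5*82 = 58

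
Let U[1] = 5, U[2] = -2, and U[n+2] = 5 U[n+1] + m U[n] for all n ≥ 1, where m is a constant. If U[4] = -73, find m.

U[3] = -10 + 5m
U[4] = -50 + 23m
So -50 + 23m = -73, giving m = -1.

-1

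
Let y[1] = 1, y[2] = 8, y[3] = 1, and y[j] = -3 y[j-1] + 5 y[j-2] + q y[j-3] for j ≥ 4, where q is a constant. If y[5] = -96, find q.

y[4] = 37 + q
y[5] = -106 + 5q
So -106 + 5q = -96, giving q = 2.

2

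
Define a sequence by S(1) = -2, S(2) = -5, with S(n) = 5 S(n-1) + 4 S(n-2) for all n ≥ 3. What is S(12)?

S(3) = 5*(-5) + 4*(-2) = -33
S(4) = 5*(-33) + 4*(-5) = -185
S(5) = 5*(-185) + 4*(-33) = -1057
S(6) = 5*(-1057) + 4*(-185) = -6025
S(7) = 5*(-6025) + 4*(-1057) = -34353
S(8) = 5*(-34353) + 4*(-6025) = -195865
S(9) = 5*(-195865) + 4*(-34353) = -1116737
S(10) = 5*(-1116737) + 4*(-195865) = -6367145
S(11) = 5*(-6367145) + 4*(-1116737) = -36302673
S(12) = 5*(-36302673) + 4*(-6367145) = -206981945

-206981945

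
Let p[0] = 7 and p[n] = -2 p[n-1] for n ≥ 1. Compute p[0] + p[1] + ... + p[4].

77

p[1] = -2·7 = -14
p[2] = -2·(-14) = 28
p[3] = -2·28 = -56
p[4] = -2·(-56) = 112
Sum = 7 + (-14) + 28 + (-56) + 112 = 77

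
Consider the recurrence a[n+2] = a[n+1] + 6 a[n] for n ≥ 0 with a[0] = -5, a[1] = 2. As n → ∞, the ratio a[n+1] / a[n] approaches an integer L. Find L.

The characteristic equation is r^2 - r - 6 = 0, which factors as (r - 3)(r + 2) = 0.
So the roots are 3 and -2. Since |3| > |-2| and the coefficient of 3^n is non-zero, the ratio tends to 3.

3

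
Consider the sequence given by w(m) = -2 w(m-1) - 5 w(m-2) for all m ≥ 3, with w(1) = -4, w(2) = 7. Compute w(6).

107

w(3) = -2·7 - 5·(-4) = 6
w(4) = -2·6 - 5·7 = -47
w(5) = -2·(-47) - 5·6 = 64
w(6) = -2·64 - 5·(-47) = 107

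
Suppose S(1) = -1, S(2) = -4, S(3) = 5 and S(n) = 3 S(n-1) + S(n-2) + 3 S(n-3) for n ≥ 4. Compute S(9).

S(4) = 3(5) + (-4) + 3(-1) = 8
S(5) = 3(8) + 5 + 3(-4) = 17
S(6) = 3(17) + 8 + 3(5) = 74
S(7) = 3(74) + 17 + 3(8) = 263
S(8) = 3(263) + 74 + 3(17) = 914
S(9) = 3(914) + 263 + 3(74) = 3227

3227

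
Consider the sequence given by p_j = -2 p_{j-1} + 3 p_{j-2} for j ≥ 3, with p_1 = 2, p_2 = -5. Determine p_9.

11482

p_3 = -2*(-5) + 3*2 = 16
p_4 = -2*16 + 3*(-5) = -47
p_5 = -2*(-47) + 3*16 = 142
p_6 = -2*142 + 3*(-47) = -425
p_7 = -2*(-425) + 3*142 = 1276
p_8 = -2*1276 + 3*(-425) = -3827
p_9 = -2*(-3827) + 3*1276 = 11482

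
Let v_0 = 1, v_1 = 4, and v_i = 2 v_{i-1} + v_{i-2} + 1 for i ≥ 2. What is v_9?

5044

v_2 = 2*4 + 1 + 1 = 10
v_3 = 2*10 + 4 + 1 = 25
v_4 = 2*25 + 10 + 1 = 61
v_5 = 2*61 + 25 + 1 = 148
v_6 = 2*148 + 61 + 1 = 358
v_7 = 2*358 + 148 + 1 = 865
v_8 = 2*865 + 358 + 1 = 2089
v_9 = 2*2089 + 865 + 1 = 5044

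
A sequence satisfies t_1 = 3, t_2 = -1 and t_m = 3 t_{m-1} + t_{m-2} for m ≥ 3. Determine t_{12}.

-12970

t_3 = 3(-1) + 3 = 0
t_4 = 3(0) + (-1) = -1
t_5 = 3(-1) + 0 = -3
t_6 = 3(-3) + (-1) = -10
t_7 = 3(-10) + (-3) = -33
t_8 = 3(-33) + (-10) = -109
t_9 = 3(-109) + (-33) = -360
t_{10} = 3(-360) + (-109) = -1189
t_{11} = 3(-1189) + (-360) = -3927
t_{12} = 3(-3927) + (-1189) = -12970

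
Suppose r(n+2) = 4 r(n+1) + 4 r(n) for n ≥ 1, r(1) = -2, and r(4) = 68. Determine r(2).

5

Let r(2) = x.
r(3) = -8 + 4x
r(4) = -32 + 20x
So -32 + 20x = 68, giving x = 5.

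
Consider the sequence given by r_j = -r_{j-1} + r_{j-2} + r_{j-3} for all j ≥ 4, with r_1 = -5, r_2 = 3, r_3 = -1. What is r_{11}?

15

r_4 = -(-1) + 3 + (-5) = -1
r_5 = -(-1) + (-1) + 3 = 3
r_6 = -3 + (-1) + (-1) = -5
r_7 = -(-5) + 3 + (-1) = 7
r_8 = -7 + (-5) + 3 = -9
r_9 = -(-9) + 7 + (-5) = 11
r_{10} = -11 + (-9) + 7 = -13
r_{11} = -(-13) + 11 + (-9) = 15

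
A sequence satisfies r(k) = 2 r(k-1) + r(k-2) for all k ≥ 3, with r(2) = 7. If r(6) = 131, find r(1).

Let r(1) = y.
r(3) = 14 + y
r(4) = 35 + 2y
r(5) = 84 + 5y
r(6) = 203 + 12y
So 203 + 12y = 131, giving y = -6.

-6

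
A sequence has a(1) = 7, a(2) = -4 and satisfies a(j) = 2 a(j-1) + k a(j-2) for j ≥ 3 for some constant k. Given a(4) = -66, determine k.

-5

a(3) = -8 + 7k
a(4) = -16 + 10k
So -16 + 10k = -66, giving k = -5.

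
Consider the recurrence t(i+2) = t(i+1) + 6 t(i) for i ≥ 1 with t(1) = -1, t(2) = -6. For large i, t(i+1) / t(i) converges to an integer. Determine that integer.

3

The characteristic equation is r^2 - r - 6 = 0, which factors as (r - 3)(r + 2) = 0.
So the roots are 3 and -2. Since |3| > |-2| and the coefficient of 3^i is non-zero, the ratio tends to 3.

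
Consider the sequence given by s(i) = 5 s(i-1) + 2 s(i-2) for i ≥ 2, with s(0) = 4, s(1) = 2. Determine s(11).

s(2) = 5·2 + 2·4 = 18
s(3) = 5·18 + 2·2 = 94
s(4) = 5·94 + 2·18 = 506
s(5) = 5·506 + 2·94 = 2718
s(6) = 5·2718 + 2·506 = 14602
s(7) = 5·14602 + 2·2718 = 78446
s(8) = 5·78446 + 2·14602 = 421434
s(9) = 5·421434 + 2·78446 = 2264062
s(10) = 5·2264062 + 2·421434 = 12163178
s(11) = 5·12163178 + 2·2264062 = 65344014

65344014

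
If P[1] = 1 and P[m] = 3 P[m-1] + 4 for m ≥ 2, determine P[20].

3486784399

The fixed point is 4/(1 - 3) = -2, so P[m] + 2 = 3(P[m-1] + 2).
Hence P[m] = 3·3^{m-1} - 2.
P[20] = 3·3^{19} - 2 = 3·1162261467 - 2 = 3486784399.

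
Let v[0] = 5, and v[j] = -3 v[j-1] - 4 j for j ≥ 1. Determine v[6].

v[1] = -3·5 - 4 = -19
v[2] = -3·(-19) - 8 = 49
v[3] = -3·49 - 12 = -159
v[4] = -3·(-159) - 16 = 461
v[5] = -3·461 - 20 = -1403
v[6] = -3·(-1403) - 24 = 4185

4185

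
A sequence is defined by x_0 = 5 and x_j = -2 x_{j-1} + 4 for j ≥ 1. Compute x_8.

940

x_1 = -2·5 + 4 = -6
x_2 = -2·(-6) + 4 = 16
x_3 = -2·16 + 4 = -28
x_4 = -2·(-28) + 4 = 60
x_5 = -2·60 + 4 = -116
x_6 = -2·(-116) + 4 = 236
x_7 = -2·236 + 4 = -468
x_8 = -2·(-468) + 4 = 940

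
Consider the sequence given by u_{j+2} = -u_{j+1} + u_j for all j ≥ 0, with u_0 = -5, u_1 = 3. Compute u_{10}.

-335

u_2 = -3 + (-5) = -8
u_3 = -(-8) + 3 = 11
u_4 = -11 + (-8) = -19
u_5 = -(-19) + 11 = 30
u_6 = -30 + (-19) = -49
u_7 = -(-49) + 30 = 79
u_8 = -79 + (-49) = -128
u_9 = -(-128) + 79 = 207
u_{10} = -207 + (-128) = -335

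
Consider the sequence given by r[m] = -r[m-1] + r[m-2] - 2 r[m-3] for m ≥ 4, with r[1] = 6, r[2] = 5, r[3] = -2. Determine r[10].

r[4] = -(-2) + 5 - 2(6) = -5
r[5] = -(-5) + (-2) - 2(5) = -7
r[6] = -(-7) + (-5) - 2(-2) = 6
r[7] = -6 + (-7) - 2(-5) = -3
r[8] = -(-3) + 6 - 2(-7) = 23
r[9] = -23 + (-3) - 2(6) = -38
r[10] = -(-38) + 23 - 2(-3) = 67

67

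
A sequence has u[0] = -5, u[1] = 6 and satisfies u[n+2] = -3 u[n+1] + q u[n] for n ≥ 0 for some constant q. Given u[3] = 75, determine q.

u[2] = -18 - 5q
u[3] = 54 + 21q
So 54 + 21q = 75, giving q = 1.

1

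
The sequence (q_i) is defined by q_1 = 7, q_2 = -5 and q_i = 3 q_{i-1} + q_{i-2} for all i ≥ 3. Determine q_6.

-314

q_3 = 3(-5) + 7 = -8
q_4 = 3(-8) + (-5) = -29
q_5 = 3(-29) + (-8) = -95
q_6 = 3(-95) + (-29) = -314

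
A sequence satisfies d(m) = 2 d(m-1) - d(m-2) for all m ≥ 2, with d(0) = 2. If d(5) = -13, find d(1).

-1

Let d(1) = x.
d(2) = -2 + 2x
d(3) = -4 + 3x
d(4) = -6 + 4x
d(5) = -8 + 5x
So -8 + 5x = -13, giving x = -1.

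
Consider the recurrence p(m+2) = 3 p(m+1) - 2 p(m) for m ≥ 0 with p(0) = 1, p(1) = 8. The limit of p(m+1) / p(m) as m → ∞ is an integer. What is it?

2

The characteristic equation is r^2 - 3r + 2 = 0, which factors as (r - 2)(r - 1) = 0.
So the roots are 2 and 1. Since |2| > |1| and the coefficient of 2^m is non-zero, the ratio tends to 2.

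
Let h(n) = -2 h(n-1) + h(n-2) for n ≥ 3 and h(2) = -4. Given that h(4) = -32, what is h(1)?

6

Let h(1) = w.
h(3) = 8 + w
h(4) = -20 - 2w
So -20 - 2w = -32, giving w = 6.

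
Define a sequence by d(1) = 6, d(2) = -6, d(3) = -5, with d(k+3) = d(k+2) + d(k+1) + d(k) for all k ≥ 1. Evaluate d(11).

-549

d(4) = (-5) + (-6) + 6 = -5
d(5) = (-5) + (-5) + (-6) = -16
d(6) = (-16) + (-5) + (-5) = -26
d(7) = (-26) + (-16) + (-5) = -47
d(8) = (-47) + (-26) + (-16) = -89
d(9) = (-89) + (-47) + (-26) = -162
d(10) = (-162) + (-89) + (-47) = -298
d(11) = (-298) + (-162) + (-89) = -549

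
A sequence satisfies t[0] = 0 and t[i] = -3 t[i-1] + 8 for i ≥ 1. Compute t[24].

The fixed point is 8/(1 + 3) = 2, so t[i] - 2 = -3(t[i-1] - 2).
Hence t[i] = -2·(-3)^i + 2.
t[24] = -2·(-3)^{24} + 2 = -2·282429536481 + 2 = -564859072960.

-564859072960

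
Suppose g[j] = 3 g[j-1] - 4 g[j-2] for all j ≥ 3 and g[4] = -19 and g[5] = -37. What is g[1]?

Rearranging, g[j-2] = (g[j] - 3 g[j-1]) / -4.
g[3] = (-37 - 3·(-19)) / -4 = 20/-4 = -5
g[2] = (-19 - 3·(-5)) / -4 = -4/-4 = 1
g[1] = (-5 - 3·1) / -4 = -8/-4 = 2

2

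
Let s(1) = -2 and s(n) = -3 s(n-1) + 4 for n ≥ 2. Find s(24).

282429536482

The fixed point is 4/(1 + 3) = 1, so s(n) - 1 = -3(s(n-1) - 1).
Hence s(n) = -3·(-3)^{n-1} + 1.
s(24) = -3·(-3)^{23} + 1 = -3·-94143178827 + 1 = 282429536482.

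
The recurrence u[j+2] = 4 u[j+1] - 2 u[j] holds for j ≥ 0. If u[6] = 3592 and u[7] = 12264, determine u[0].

Rearranging, u[j-2] = (u[j] - 4 u[j-1]) / -2.
u[5] = (12264 - 4·3592) / -2 = -2104/-2 = 1052
u[4] = (3592 - 4·1052) / -2 = -616/-2 = 308
u[3] = (1052 - 4·308) / -2 = -180/-2 = 90
u[2] = (308 - 4·90) / -2 = -52/-2 = 26
u[1] = (90 - 4·26) / -2 = -14/-2 = 7
u[0] = (26 - 4·7) / -2 = -2/-2 = 1

1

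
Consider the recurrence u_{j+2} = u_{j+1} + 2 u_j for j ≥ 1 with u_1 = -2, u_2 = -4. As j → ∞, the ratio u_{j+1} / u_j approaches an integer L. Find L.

2

The characteristic equation is r^2 - r - 2 = 0, which factors as (r - 2)(r + 1) = 0.
So the roots are 2 and -1. Since |2| > |-1| and the coefficient of 2^j is non-zero, the ratio tends to 2.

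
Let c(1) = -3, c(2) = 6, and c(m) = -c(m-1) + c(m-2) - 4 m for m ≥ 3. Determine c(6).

39

c(3) = -6 + (-3) - 12 = -21
c(4) = -(-21) + 6 - 16 = 11
c(5) = -11 + (-21) - 20 = -52
c(6) = -(-52) + 11 - 24 = 39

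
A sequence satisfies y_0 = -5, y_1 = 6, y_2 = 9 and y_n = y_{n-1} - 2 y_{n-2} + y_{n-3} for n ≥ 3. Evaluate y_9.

y_3 = 9 - 2(6) + (-5) = -8
y_4 = (-8) - 2(9) + 6 = -20
y_5 = (-20) - 2(-8) + 9 = 5
y_6 = 5 - 2(-20) + (-8) = 37
y_7 = 37 - 2(5) + (-20) = 7
y_8 = 7 - 2(37) + 5 = -62
y_9 = (-62) - 2(7) + 37 = -39

-39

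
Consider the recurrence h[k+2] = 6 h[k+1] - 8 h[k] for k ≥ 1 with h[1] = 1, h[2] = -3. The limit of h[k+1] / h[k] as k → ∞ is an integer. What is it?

The characteristic equation is r^2 - 6r + 8 = 0, which factors as (r - 4)(r - 2) = 0.
So the roots are 4 and 2. Since |4| > |2| and the coefficient of 4^k is non-zero, the ratio tends to 4.

4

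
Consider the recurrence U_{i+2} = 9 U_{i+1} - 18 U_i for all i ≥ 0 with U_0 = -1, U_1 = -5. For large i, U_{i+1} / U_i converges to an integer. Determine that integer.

The characteristic equation is r^2 - 9r + 18 = 0, which factors as (r - 6)(r - 3) = 0.
So the roots are 6 and 3. Since |6| > |3| and the coefficient of 6^i is non-zero, the ratio tends to 6.

6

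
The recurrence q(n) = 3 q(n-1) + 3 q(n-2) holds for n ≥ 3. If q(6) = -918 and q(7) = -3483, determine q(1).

-3

Rearranging, q(n-2) = (q(n) - 3 q(n-1)) / 3.
q(5) = (-3483 - 3*(-918)) / 3 = -729/3 = -243
q(4) = (-918 - 3*(-243)) / 3 = -189/3 = -63
q(3) = (-243 - 3*(-63)) / 3 = -54/3 = -18
q(2) = (-63 - 3*(-18)) / 3 = -9/3 = -3
q(1) = (-18 - 3*(-3)) / 3 = -9/3 = -3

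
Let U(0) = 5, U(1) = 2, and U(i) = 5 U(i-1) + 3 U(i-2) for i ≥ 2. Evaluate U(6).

22405

U(2) = 5·2 + 3·5 = 25
U(3) = 5·25 + 3·2 = 131
U(4) = 5·131 + 3·25 = 730
U(5) = 5·730 + 3·131 = 4043
U(6) = 5·4043 + 3·730 = 22405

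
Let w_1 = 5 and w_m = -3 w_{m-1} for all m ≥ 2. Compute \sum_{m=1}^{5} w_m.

305

w_2 = -3*5 = -15
w_3 = -3*(-15) = 45
w_4 = -3*45 = -135
w_5 = -3*(-135) = 405
Sum = 5 + (-15) + 45 + (-135) + 405 = 305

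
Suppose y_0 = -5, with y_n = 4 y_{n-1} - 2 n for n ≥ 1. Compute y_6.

-24116

y_1 = 4*(-5) - 2 = -22
y_2 = 4*(-22) - 4 = -92
y_3 = 4*(-92) - 6 = -374
y_4 = 4*(-374) - 8 = -1504
y_5 = 4*(-1504) - 10 = -6026
y_6 = 4*(-6026) - 12 = -24116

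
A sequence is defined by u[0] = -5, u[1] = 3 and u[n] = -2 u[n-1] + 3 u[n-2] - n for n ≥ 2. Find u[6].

u[2] = -2·3 + 3·(-5) - 2 = -23
u[3] = -2·(-23) + 3·3 - 3 = 52
u[4] = -2·52 + 3·(-23) - 4 = -177
u[5] = -2·(-177) + 3·52 - 5 = 505
u[6] = -2·505 + 3·(-177) - 6 = -1547

-1547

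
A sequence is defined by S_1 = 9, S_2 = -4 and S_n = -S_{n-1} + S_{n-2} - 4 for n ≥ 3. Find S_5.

S_3 = -(-4) + 9 - 4 = 9
S_4 = -9 + (-4) - 4 = -17
S_5 = -(-17) + 9 - 4 = 22

22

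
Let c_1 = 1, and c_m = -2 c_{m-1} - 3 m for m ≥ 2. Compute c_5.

37

c_2 = -2(1) - 6 = -8
c_3 = -2(-8) - 9 = 7
c_4 = -2(7) - 12 = -26
c_5 = -2(-26) - 15 = 37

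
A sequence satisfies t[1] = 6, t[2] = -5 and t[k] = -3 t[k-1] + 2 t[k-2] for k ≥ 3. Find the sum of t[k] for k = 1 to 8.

-11511

t[3] = -3(-5) + 2(6) = 27
t[4] = -3(27) + 2(-5) = -91
t[5] = -3(-91) + 2(27) = 327
t[6] = -3(327) + 2(-91) = -1163
t[7] = -3(-1163) + 2(327) = 4143
t[8] = -3(4143) + 2(-1163) = -14755
Sum = 6 + (-5) + 27 + (-91) + 327 + (-1163) + 4143 + (-14755) = -11511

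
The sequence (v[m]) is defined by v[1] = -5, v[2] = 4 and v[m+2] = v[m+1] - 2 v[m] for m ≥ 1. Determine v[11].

-214

v[3] = 4 - 2(-5) = 14
v[4] = 14 - 2(4) = 6
v[5] = 6 - 2(14) = -22
v[6] = (-22) - 2(6) = -34
v[7] = (-34) - 2(-22) = 10
v[8] = 10 - 2(-34) = 78
v[9] = 78 - 2(10) = 58
v[10] = 58 - 2(78) = -98
v[11] = (-98) - 2(58) = -214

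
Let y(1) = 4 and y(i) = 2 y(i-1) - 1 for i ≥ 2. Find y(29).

The fixed point is -1/(1 - 2) = 1, so y(i) - 1 = 2(y(i-1) - 1).
Hence y(i) = 3·2^{i-1} + 1.
y(29) = 3·2^{28} + 1 = 3·268435456 + 1 = 805306369.

805306369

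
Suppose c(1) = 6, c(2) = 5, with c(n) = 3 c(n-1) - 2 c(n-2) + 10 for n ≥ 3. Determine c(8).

c(3) = 3·5 - 2·6 + 10 = 13
c(4) = 3·13 - 2·5 + 10 = 39
c(5) = 3·39 - 2·13 + 10 = 101
c(6) = 3·101 - 2·39 + 10 = 235
c(7) = 3·235 - 2·101 + 10 = 513
c(8) = 3·513 - 2·235 + 10 = 1079

1079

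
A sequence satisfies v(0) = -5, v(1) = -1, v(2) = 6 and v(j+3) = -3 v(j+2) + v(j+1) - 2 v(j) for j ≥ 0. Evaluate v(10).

v(3) = -3*6 + (-1) - 2*(-5) = -9
v(4) = -3*(-9) + 6 - 2*(-1) = 35
v(5) = -3*35 + (-9) - 2*6 = -126
v(6) = -3*(-126) + 35 - 2*(-9) = 431
v(7) = -3*431 + (-126) - 2*35 = -1489
v(8) = -3*(-1489) + 431 - 2*(-126) = 5150
v(9) = -3*5150 + (-1489) - 2*431 = -17801
v(10) = -3*(-17801) + 5150 - 2*(-1489) = 61531

61531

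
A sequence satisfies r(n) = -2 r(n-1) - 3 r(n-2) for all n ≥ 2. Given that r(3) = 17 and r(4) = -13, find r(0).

Rearranging, r(n-2) = (r(n) + 2 r(n-1)) / -3.
r(2) = (-13 + 2(17)) / -3 = 21/-3 = -7
r(1) = (17 + 2(-7)) / -3 = 3/-3 = -1
r(0) = (-7 + 2(-1)) / -3 = -9/-3 = 3

3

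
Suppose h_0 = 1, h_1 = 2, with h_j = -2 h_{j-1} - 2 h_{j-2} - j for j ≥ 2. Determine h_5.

h_2 = -2(2) - 2(1) - 2 = -8
h_3 = -2(-8) - 2(2) - 3 = 9
h_4 = -2(9) - 2(-8) - 4 = -6
h_5 = -2(-6) - 2(9) - 5 = -11

-11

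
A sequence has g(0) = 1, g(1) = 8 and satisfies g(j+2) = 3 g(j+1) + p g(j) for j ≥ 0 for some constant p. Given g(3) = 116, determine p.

4

g(2) = 24 + p
g(3) = 72 + 11p
So 72 + 11p = 116, giving p = 4.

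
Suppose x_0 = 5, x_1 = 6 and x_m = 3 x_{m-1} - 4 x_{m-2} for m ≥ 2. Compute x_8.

1262

x_2 = 3*6 - 4*5 = -2
x_3 = 3*(-2) - 4*6 = -30
x_4 = 3*(-30) - 4*(-2) = -82
x_5 = 3*(-82) - 4*(-30) = -126
x_6 = 3*(-126) - 4*(-82) = -50
x_7 = 3*(-50) - 4*(-126) = 354
x_8 = 3*354 - 4*(-50) = 1262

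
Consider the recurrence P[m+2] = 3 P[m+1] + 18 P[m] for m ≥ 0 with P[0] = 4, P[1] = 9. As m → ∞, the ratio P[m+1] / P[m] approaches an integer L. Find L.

6

The characteristic equation is r^2 - 3r - 18 = 0, which factors as (r - 6)(r + 3) = 0.
So the roots are 6 and -3. Since |6| > |-3| and the coefficient of 6^m is non-zero, the ratio tends to 6.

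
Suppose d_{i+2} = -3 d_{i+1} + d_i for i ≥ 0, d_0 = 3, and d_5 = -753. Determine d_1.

Let d_1 = z.
d_2 = 3 - 3z
d_3 = -9 + 10z
d_4 = 30 - 33z
d_5 = -99 + 109z
So -99 + 109z = -753, giving z = -6.

-6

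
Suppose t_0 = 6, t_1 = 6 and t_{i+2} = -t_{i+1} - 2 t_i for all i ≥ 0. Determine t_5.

-42

t_2 = -6 - 2*6 = -18
t_3 = -(-18) - 2*6 = 6
t_4 = -6 - 2*(-18) = 30
t_5 = -30 - 2*6 = -42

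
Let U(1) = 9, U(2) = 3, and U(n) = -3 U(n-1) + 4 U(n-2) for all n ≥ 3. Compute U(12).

U(3) = -3·3 + 4·9 = 27
U(4) = -3·27 + 4·3 = -69
U(5) = -3·(-69) + 4·27 = 315
U(6) = -3·315 + 4·(-69) = -1221
U(7) = -3·(-1221) + 4·315 = 4923
U(8) = -3·4923 + 4·(-1221) = -19653
U(9) = -3·(-19653) + 4·4923 = 78651
U(10) = -3·78651 + 4·(-19653) = -314565
U(11) = -3·(-314565) + 4·78651 = 1258299
U(12) = -3·1258299 + 4·(-314565) = -5033157

-5033157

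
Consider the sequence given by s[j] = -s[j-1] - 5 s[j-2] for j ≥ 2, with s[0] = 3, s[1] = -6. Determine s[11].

1479

s[2] = -(-6) - 5(3) = -9
s[3] = -(-9) - 5(-6) = 39
s[4] = -39 - 5(-9) = 6
s[5] = -6 - 5(39) = -201
s[6] = -(-201) - 5(6) = 171
s[7] = -171 - 5(-201) = 834
s[8] = -834 - 5(171) = -1689
s[9] = -(-1689) - 5(834) = -2481
s[10] = -(-2481) - 5(-1689) = 10926
s[11] = -10926 - 5(-2481) = 1479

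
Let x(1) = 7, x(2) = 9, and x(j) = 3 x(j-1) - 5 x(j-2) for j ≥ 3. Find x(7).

367

x(3) = 3*9 - 5*7 = -8
x(4) = 3*(-8) - 5*9 = -69
x(5) = 3*(-69) - 5*(-8) = -167
x(6) = 3*(-167) - 5*(-69) = -156
x(7) = 3*(-156) - 5*(-167) = 367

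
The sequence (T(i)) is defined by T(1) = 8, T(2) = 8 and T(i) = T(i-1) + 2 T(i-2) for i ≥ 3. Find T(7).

T(3) = 8 + 2·8 = 24
T(4) = 24 + 2·8 = 40
T(5) = 40 + 2·24 = 88
T(6) = 88 + 2·40 = 168
T(7) = 168 + 2·88 = 344

344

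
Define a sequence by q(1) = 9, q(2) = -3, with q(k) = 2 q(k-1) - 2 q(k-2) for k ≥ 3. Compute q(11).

-384

q(3) = 2·(-3) - 2·9 = -24
q(4) = 2·(-24) - 2·(-3) = -42
q(5) = 2·(-42) - 2·(-24) = -36
q(6) = 2·(-36) - 2·(-42) = 12
q(7) = 2·12 - 2·(-36) = 96
q(8) = 2·96 - 2·12 = 168
q(9) = 2·168 - 2·96 = 144
q(10) = 2·144 - 2·168 = -48
q(11) = 2·(-48) - 2·144 = -384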